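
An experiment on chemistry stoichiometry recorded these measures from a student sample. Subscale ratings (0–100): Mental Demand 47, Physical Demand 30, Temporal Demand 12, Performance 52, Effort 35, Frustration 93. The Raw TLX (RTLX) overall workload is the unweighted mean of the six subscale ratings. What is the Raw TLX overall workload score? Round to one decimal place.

44.8

Sum of ratings = 47 + 30 + 12 + 52 + 35 + 93 = 269.
RTLX = 269 / 6 = 44.8333 ≈ 44.8.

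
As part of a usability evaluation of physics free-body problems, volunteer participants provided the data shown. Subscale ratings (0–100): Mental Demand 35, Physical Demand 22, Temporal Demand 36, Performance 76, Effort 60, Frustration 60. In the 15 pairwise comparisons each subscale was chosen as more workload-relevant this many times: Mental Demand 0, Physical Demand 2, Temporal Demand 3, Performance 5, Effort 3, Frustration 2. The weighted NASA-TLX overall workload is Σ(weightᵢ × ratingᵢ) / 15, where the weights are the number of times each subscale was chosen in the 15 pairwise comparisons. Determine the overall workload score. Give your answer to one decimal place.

The tallies are the weights (they sum to 15).
Weighted sum = 0·35 + 2·22 + 3·36 + 5·76 + 3·60 + 2·60
            = 0 + 44 + 108 + 380 + 180 + 120 = 832.
Overall workload = 832 / 15 = 55.4667 ≈ 55.5.

55.5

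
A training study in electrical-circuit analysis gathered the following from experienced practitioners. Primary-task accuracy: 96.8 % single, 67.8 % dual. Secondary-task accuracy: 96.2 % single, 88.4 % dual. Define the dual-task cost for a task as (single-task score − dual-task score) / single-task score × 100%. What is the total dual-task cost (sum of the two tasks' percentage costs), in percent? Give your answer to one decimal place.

38.1

Primary cost = (96.8 − 67.8) / 96.8 × 100% = 29.9587%.
Secondary cost = (96.2 − 88.4) / 96.2 × 100% = 8.1081%.
Total = 29.9587% + 8.1081% = 38.0668% ≈ 38.1%.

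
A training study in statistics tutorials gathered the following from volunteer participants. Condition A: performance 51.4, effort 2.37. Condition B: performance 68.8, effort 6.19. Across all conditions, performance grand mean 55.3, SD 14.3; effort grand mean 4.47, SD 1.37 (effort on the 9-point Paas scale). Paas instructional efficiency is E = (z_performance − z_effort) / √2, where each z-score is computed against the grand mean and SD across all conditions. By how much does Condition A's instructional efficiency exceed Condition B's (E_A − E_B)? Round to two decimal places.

Condition A: z_P = (51.4 − 55.3)/14.3 = -0.2727; z_E = (2.37 − 4.47)/1.37 = -1.5328; E_A = (-0.2727 − (-1.5328))/√2 = 0.8910.
Condition B: z_P = (68.8 − 55.3)/14.3 = 0.9441; z_E = (6.19 − 4.47)/1.37 = 1.2555; E_B = (0.9441 − 1.2555)/√2 = -0.2202.
E_A − E_B = 0.8910 − (-0.2202) = 1.1112 ≈ 1.11.

1.11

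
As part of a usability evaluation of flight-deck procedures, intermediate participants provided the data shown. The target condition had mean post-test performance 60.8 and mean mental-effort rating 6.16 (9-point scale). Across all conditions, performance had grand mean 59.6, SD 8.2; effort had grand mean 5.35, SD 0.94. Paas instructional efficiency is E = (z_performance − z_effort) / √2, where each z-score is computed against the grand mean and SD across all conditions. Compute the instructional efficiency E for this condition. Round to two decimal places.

z_performance = (60.8 − 59.6) / 8.2 = 1.2000 / 8.2 = 0.1463.
z_effort = (6.16 − 5.35) / 0.94 = 0.8100 / 0.94 = 0.8617.
z_P − z_E = 0.1463 − 0.8617 = -0.7154.
E = -0.7154 / √2 = -0.7154 / 1.41421 = -0.5059 ≈ -0.51.

-0.51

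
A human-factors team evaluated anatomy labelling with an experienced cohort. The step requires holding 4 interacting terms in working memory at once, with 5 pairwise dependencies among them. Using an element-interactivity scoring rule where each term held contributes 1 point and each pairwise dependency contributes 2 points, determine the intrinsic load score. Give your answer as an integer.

14

Element contribution: 4 × 1 = 4.
Interaction contribution: 5 × 2 = 10.
Intrinsic load = 4 + 10 = 14.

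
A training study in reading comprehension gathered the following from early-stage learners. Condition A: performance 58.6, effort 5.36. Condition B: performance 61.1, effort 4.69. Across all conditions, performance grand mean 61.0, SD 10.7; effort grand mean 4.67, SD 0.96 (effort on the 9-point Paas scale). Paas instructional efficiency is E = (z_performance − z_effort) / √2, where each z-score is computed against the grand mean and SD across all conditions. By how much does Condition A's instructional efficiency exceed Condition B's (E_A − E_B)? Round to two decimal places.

Condition A: z_P = (58.6 − 61.0)/10.7 = -0.2243; z_E = (5.36 − 4.67)/0.96 = 0.7188; E_A = (-0.2243 − 0.7188)/√2 = -0.6669.
Condition B: z_P = (61.1 − 61.0)/10.7 = 0.0093; z_E = (4.69 − 4.67)/0.96 = 0.0208; E_B = (0.0093 − 0.0208)/√2 = -0.0081.
E_A − E_B = -0.6669 − (-0.0081) = -0.6588 ≈ -0.66.

-0.66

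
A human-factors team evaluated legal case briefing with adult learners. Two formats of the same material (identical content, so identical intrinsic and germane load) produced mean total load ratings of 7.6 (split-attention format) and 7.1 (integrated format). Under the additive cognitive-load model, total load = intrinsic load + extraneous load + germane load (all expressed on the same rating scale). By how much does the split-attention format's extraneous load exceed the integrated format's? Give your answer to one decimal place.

0.5

Intrinsic and germane load are equal across formats, so the difference in total load equals the difference in extraneous load.
Extraneous-load difference = 7.6 − 7.1 = 0.5.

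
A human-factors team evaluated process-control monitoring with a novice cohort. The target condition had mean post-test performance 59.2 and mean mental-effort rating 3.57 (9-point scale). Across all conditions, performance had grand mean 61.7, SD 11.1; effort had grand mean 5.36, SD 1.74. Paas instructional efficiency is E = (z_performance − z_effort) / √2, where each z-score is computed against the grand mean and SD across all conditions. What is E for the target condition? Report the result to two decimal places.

z_performance = (59.2 − 61.7) / 11.1 = -2.5000 / 11.1 = -0.2252.
z_effort = (3.57 − 5.36) / 1.74 = -1.7900 / 1.74 = -1.0287.
z_P − z_E = -0.2252 − (-1.0287) = 0.8035.
E = 0.8035 / √2 = 0.8035 / 1.41421 = 0.5682 ≈ 0.57.

0.57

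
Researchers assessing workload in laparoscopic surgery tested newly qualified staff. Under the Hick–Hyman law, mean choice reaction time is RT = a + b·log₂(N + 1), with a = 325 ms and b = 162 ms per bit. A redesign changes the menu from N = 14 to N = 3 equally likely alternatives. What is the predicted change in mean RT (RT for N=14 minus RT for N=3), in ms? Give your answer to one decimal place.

RT(14) = 325 + 162·log₂(15) = 325 + 162·3.9069 = 957.9178 ms.
RT(3) = 325 + 162·log₂(4) = 325 + 162·2.0000 = 649.0000 ms.
Difference = 957.9178 − 649.0000 = 308.9178 ≈ 308.9 ms.

308.9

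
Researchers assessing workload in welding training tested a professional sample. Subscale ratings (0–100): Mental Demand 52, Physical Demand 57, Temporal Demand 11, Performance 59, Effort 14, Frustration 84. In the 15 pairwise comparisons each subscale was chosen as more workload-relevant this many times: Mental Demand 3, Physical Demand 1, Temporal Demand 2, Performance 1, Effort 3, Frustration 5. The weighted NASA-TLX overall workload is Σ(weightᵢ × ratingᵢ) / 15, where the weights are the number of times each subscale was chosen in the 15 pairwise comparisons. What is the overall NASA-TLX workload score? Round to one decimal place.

50.4

The tallies are the weights (they sum to 15).
Weighted sum = 3·52 + 1·57 + 2·11 + 1·59 + 3·14 + 5·84
            = 156 + 57 + 22 + 59 + 42 + 420 = 756.
Overall workload = 756 / 15 = 50.4000 ≈ 50.4.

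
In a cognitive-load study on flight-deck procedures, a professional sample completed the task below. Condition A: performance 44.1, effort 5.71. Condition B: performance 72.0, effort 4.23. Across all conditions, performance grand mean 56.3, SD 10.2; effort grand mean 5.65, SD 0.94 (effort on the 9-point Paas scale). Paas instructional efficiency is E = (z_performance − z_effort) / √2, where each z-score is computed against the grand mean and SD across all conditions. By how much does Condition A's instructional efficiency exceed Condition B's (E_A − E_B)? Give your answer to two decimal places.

-3.05

Condition A: z_P = (44.1 − 56.3)/10.2 = -1.1961; z_E = (5.71 − 5.65)/0.94 = 0.0638; E_A = (-1.1961 − 0.0638)/√2 = -0.8909.
Condition B: z_P = (72.0 − 56.3)/10.2 = 1.5392; z_E = (4.23 − 5.65)/0.94 = -1.5106; E_B = (1.5392 − (-1.5106))/√2 = 2.1565.
E_A − E_B = -0.8909 − 2.1565 = -3.0474 ≈ -3.05.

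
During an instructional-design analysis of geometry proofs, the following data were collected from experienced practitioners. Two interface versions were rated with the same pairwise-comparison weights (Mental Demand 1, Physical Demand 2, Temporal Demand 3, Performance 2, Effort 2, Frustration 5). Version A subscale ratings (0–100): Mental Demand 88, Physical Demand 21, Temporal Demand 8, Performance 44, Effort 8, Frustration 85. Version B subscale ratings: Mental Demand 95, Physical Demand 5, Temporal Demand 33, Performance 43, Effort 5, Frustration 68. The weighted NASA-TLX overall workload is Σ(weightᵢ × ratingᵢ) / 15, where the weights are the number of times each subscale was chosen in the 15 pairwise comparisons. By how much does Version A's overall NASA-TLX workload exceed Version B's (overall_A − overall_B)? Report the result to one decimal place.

Version A weighted sum = 1·88 + 2·21 + 3·8 + 2·44 + 2·8 + 5·85 = 88 + 42 + 24 + 88 + 16 + 425 = 683; overall_A = 683/15 = 45.5333.
Version B weighted sum = 1·95 + 2·5 + 3·33 + 2·43 + 2·5 + 5·68 = 95 + 10 + 99 + 86 + 10 + 340 = 640; overall_B = 640/15 = 42.6667.
Difference = 45.5333 − 42.6667 = 2.8666 ≈ 2.9.

2.9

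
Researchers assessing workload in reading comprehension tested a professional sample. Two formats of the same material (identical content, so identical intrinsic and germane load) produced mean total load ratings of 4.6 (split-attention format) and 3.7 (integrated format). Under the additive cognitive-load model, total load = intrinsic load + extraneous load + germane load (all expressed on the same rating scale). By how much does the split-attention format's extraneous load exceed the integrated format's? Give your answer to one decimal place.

Intrinsic and germane load are equal across formats, so the difference in total load equals the difference in extraneous load.
Extraneous-load difference = 4.6 − 3.7 = 0.9.

0.9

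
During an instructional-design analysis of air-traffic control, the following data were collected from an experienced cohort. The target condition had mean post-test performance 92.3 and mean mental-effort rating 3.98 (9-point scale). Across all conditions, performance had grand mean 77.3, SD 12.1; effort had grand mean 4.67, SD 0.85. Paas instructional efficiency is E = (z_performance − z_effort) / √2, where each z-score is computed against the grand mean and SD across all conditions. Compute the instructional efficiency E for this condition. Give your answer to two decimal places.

z_performance = (92.3 − 77.3) / 12.1 = 15.0000 / 12.1 = 1.2397.
z_effort = (3.98 − 4.67) / 0.85 = -0.6900 / 0.85 = -0.8118.
z_P − z_E = 1.2397 − (-0.8118) = 2.0515.
E = 2.0515 / √2 = 2.0515 / 1.41421 = 1.4506 ≈ 1.45.

1.45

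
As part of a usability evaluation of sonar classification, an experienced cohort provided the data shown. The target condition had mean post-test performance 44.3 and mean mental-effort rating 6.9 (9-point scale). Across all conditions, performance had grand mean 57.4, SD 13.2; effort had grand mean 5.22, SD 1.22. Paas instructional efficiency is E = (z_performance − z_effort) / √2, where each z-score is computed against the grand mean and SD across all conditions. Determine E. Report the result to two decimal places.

z_performance = (44.3 − 57.4) / 13.2 = -13.1000 / 13.2 = -0.9924.
z_effort = (6.9 − 5.22) / 1.22 = 1.6800 / 1.22 = 1.3770.
z_P − z_E = -0.9924 − 1.3770 = -2.3694.
E = -2.3694 / √2 = -2.3694 / 1.41421 = -1.6754 ≈ -1.68.

-1.68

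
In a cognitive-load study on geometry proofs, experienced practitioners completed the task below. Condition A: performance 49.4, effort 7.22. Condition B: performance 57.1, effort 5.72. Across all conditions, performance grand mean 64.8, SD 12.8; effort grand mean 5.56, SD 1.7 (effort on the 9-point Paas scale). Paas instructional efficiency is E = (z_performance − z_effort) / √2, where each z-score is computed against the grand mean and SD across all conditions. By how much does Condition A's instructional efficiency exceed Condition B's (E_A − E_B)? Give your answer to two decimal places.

Condition A: z_P = (49.4 − 64.8)/12.8 = -1.2031; z_E = (7.22 − 5.56)/1.7 = 0.9765; E_A = (-1.2031 − 0.9765)/√2 = -1.5412.
Condition B: z_P = (57.1 − 64.8)/12.8 = -0.6016; z_E = (5.72 − 5.56)/1.7 = 0.0941; E_B = (-0.6016 − 0.0941)/√2 = -0.4919.
E_A − E_B = -1.5412 − (-0.4919) = -1.0493 ≈ -1.05.

-1.05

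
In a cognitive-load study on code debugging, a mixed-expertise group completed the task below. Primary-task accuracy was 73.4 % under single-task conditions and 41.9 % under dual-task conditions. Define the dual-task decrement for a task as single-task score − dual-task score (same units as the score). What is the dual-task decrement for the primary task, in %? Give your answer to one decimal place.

31.5

Decrement = 73.4 − 41.9 = 31.5000 % ≈ 31.5 %.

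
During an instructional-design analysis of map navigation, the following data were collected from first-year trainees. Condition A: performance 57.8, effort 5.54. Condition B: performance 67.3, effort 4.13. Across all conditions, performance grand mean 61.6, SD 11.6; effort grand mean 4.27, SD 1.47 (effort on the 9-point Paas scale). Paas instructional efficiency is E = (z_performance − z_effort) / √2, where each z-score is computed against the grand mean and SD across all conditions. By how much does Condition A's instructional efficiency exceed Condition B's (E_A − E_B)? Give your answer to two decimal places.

-1.26

Condition A: z_P = (57.8 − 61.6)/11.6 = -0.3276; z_E = (5.54 − 4.27)/1.47 = 0.8639; E_A = (-0.3276 − 0.8639)/√2 = -0.8425.
Condition B: z_P = (67.3 − 61.6)/11.6 = 0.4914; z_E = (4.13 − 4.27)/1.47 = -0.0952; E_B = (0.4914 − (-0.0952))/√2 = 0.4148.
E_A − E_B = -0.8425 − 0.4148 = -1.2573 ≈ -1.26.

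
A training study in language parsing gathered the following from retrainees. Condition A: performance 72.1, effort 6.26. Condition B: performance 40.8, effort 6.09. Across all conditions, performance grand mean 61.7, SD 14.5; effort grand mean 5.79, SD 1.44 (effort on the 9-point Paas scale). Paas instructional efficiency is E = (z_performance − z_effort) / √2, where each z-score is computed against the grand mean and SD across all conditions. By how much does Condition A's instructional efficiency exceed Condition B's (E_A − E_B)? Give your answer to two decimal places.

1.44

Condition A: z_P = (72.1 − 61.7)/14.5 = 0.7172; z_E = (6.26 − 5.79)/1.44 = 0.3264; E_A = (0.7172 − 0.3264)/√2 = 0.2763.
Condition B: z_P = (40.8 − 61.7)/14.5 = -1.4414; z_E = (6.09 − 5.79)/1.44 = 0.2083; E_B = (-1.4414 − 0.2083)/√2 = -1.1665.
E_A − E_B = 0.2763 − (-1.1665) = 1.4428 ≈ 1.44.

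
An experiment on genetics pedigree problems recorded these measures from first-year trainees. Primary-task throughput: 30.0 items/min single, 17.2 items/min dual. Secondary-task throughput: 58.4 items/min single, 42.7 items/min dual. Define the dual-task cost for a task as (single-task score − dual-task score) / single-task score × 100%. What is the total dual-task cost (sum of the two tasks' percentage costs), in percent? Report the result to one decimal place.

Primary cost = (30.0 − 17.2) / 30.0 × 100% = 42.6667%.
Secondary cost = (58.4 − 42.7) / 58.4 × 100% = 26.8836%.
Total = 42.6667% + 26.8836% = 69.5503% ≈ 69.6%.

69.6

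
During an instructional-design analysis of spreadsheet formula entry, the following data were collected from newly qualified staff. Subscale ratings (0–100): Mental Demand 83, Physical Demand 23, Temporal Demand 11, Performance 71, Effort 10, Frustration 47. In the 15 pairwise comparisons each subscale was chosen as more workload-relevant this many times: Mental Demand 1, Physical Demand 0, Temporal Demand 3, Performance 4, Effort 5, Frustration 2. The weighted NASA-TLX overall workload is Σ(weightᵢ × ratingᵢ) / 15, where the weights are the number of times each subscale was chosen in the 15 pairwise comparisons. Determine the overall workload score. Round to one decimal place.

36.3

The tallies are the weights (they sum to 15).
Weighted sum = 1·83 + 0·23 + 3·11 + 4·71 + 5·10 + 2·47
            = 83 + 0 + 33 + 284 + 50 + 94 = 544.
Overall workload = 544 / 15 = 36.2667 ≈ 36.3.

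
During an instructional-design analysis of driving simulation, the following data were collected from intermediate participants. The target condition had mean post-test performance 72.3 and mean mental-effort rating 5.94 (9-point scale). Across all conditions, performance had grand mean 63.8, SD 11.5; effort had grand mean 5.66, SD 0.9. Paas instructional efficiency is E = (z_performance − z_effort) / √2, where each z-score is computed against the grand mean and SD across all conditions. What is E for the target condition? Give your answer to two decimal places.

z_performance = (72.3 − 63.8) / 11.5 = 8.5000 / 11.5 = 0.7391.
z_effort = (5.94 − 5.66) / 0.9 = 0.2800 / 0.9 = 0.3111.
z_P − z_E = 0.7391 − 0.3111 = 0.4280.
E = 0.4280 / √2 = 0.4280 / 1.41421 = 0.3026 ≈ 0.30.

0.30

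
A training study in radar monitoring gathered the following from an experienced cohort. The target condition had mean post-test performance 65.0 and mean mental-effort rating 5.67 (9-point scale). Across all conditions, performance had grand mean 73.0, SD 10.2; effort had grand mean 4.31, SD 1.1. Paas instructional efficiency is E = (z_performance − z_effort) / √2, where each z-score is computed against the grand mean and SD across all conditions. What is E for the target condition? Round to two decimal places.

z_performance = (65.0 − 73.0) / 10.2 = -8.0000 / 10.2 = -0.7843.
z_effort = (5.67 − 4.31) / 1.1 = 1.3600 / 1.1 = 1.2364.
z_P − z_E = -0.7843 − 1.2364 = -2.0207.
E = -2.0207 / √2 = -2.0207 / 1.41421 = -1.4289 ≈ -1.43.

-1.43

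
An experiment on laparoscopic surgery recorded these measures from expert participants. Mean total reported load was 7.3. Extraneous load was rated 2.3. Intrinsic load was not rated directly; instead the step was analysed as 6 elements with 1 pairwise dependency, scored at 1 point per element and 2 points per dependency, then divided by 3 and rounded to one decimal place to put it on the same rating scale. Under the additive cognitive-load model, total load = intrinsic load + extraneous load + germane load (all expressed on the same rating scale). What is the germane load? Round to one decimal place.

2.3

Intrinsic (element-interactivity): (6 × 1 + 1 × 2) / 3 = 8 / 3 = 2.6667 → 2.7.
germane load = total − intrinsic − extraneous
             = 7.3 − 2.7 − 2.3 = 2.3.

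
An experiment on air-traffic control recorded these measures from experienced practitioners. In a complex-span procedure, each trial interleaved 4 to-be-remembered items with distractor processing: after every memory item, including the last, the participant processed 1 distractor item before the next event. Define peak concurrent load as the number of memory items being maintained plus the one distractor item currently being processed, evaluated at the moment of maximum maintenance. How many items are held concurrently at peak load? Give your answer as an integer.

Maintenance is greatest during the distractor(s) after memory item 4: all 4 memory items are being held.
One distractor item is concurrently being processed.
Peak concurrent load = 4 + 1 = 5 items.

5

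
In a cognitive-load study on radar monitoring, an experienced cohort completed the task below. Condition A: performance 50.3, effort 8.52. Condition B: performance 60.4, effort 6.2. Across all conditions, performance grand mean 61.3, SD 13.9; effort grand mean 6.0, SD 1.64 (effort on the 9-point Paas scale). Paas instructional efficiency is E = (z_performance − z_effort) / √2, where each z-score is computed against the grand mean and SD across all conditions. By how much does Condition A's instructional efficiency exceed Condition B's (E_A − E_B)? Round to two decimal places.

-1.51

Condition A: z_P = (50.3 − 61.3)/13.9 = -0.7914; z_E = (8.52 − 6.0)/1.64 = 1.5366; E_A = (-0.7914 − 1.5366)/√2 = -1.6461.
Condition B: z_P = (60.4 − 61.3)/13.9 = -0.0647; z_E = (6.2 − 6.0)/1.64 = 0.1220; E_B = (-0.0647 − 0.1220)/√2 = -0.1320.
E_A − E_B = -1.6461 − (-0.1320) = -1.5141 ≈ -1.51.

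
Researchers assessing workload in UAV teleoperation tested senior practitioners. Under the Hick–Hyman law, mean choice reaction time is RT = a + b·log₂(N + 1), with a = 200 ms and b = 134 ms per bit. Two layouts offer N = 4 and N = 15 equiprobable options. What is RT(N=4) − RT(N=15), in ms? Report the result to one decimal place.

-224.9

RT(4) = 200 + 134·log₂(5) = 200 + 134·2.3219 = 511.1346 ms.
RT(15) = 200 + 134·log₂(16) = 200 + 134·4.0000 = 736.0000 ms.
Difference = 511.1346 − 736.0000 = -224.8654 ≈ -224.9 ms.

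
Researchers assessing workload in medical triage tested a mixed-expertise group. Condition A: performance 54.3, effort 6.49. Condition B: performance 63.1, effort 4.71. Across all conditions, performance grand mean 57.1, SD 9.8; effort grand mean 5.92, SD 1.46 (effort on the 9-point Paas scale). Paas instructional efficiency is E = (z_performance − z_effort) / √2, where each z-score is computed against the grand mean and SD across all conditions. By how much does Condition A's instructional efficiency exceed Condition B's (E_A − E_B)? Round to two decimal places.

-1.50

Condition A: z_P = (54.3 − 57.1)/9.8 = -0.2857; z_E = (6.49 − 5.92)/1.46 = 0.3904; E_A = (-0.2857 − 0.3904)/√2 = -0.4781.
Condition B: z_P = (63.1 − 57.1)/9.8 = 0.6122; z_E = (4.71 − 5.92)/1.46 = -0.8288; E_B = (0.6122 − (-0.8288))/√2 = 1.0189.
E_A − E_B = -0.4781 − 1.0189 = -1.4970 ≈ -1.50.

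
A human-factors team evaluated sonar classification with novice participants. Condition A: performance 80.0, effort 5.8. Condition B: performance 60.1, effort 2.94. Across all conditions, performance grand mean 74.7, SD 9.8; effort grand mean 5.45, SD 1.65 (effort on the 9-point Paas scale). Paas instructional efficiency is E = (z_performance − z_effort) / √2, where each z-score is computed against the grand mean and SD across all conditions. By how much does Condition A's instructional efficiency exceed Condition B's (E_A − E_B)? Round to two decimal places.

0.21

Condition A: z_P = (80.0 − 74.7)/9.8 = 0.5408; z_E = (5.8 − 5.45)/1.65 = 0.2121; E_A = (0.5408 − 0.2121)/√2 = 0.2324.
Condition B: z_P = (60.1 − 74.7)/9.8 = -1.4898; z_E = (2.94 − 5.45)/1.65 = -1.5212; E_B = (-1.4898 − (-1.5212))/√2 = 0.0222.
E_A − E_B = 0.2324 − 0.0222 = 0.2102 ≈ 0.21.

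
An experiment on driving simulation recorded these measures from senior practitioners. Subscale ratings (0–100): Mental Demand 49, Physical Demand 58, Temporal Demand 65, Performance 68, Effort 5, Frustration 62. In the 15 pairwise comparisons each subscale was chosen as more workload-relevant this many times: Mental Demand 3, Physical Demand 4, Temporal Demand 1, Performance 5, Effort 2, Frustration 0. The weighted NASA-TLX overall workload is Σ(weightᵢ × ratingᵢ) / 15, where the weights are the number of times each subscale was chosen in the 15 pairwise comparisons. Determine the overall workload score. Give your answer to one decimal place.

52.9

The tallies are the weights (they sum to 15).
Weighted sum = 3·49 + 4·58 + 1·65 + 5·68 + 2·5 + 0·62
            = 147 + 232 + 65 + 340 + 10 + 0 = 794.
Overall workload = 794 / 15 = 52.9333 ≈ 52.9.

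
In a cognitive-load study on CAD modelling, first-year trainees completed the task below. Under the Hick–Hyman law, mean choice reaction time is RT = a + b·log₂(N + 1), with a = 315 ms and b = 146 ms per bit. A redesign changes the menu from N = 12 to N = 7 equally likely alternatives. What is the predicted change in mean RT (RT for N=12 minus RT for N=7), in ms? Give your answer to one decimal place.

102.3

RT(12) = 315 + 146·log₂(13) = 315 + 146·3.7004 = 855.2584 ms.
RT(7) = 315 + 146·log₂(8) = 315 + 146·3.0000 = 753.0000 ms.
Difference = 855.2584 − 753.0000 = 102.2584 ≈ 102.3 ms.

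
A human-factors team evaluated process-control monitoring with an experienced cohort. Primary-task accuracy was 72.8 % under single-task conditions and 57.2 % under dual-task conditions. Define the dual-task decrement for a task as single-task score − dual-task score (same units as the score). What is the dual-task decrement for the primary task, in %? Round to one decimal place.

15.6

Decrement = 72.8 − 57.2 = 15.6000 % ≈ 15.6 %.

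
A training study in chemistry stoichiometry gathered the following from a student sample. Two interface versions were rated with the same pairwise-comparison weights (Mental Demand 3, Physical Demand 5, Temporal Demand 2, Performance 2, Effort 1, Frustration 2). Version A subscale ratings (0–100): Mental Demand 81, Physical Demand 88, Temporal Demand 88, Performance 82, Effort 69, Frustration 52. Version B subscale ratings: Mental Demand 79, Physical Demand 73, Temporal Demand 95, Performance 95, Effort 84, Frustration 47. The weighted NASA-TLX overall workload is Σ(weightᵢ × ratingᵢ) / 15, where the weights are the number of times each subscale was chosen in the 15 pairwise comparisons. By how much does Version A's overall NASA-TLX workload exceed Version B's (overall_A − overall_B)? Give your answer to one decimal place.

2.4

Version A weighted sum = 3·81 + 5·88 + 2·88 + 2·82 + 1·69 + 2·52 = 243 + 440 + 176 + 164 + 69 + 104 = 1196; overall_A = 1196/15 = 79.7333.
Version B weighted sum = 3·79 + 5·73 + 2·95 + 2·95 + 1·84 + 2·47 = 237 + 365 + 190 + 190 + 84 + 94 = 1160; overall_B = 1160/15 = 77.3333.
Difference = 79.7333 − 77.3333 = 2.4000 ≈ 2.4.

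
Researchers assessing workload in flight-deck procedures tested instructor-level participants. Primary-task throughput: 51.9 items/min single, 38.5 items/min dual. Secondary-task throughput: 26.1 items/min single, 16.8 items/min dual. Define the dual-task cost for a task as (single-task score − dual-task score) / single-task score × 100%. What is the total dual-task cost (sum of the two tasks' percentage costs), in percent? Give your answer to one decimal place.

Primary cost = (51.9 − 38.5) / 51.9 × 100% = 25.8189%.
Secondary cost = (26.1 − 16.8) / 26.1 × 100% = 35.6322%.
Total = 25.8189% + 35.6322% = 61.4511% ≈ 61.5%.

61.5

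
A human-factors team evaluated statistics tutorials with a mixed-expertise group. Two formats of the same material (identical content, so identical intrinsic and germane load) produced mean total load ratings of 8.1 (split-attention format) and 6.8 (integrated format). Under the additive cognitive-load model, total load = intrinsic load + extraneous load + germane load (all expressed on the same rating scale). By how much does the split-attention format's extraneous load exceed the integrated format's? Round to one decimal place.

1.3

Intrinsic and germane load are equal across formats, so the difference in total load equals the difference in extraneous load.
Extraneous-load difference = 8.1 − 6.8 = 1.3.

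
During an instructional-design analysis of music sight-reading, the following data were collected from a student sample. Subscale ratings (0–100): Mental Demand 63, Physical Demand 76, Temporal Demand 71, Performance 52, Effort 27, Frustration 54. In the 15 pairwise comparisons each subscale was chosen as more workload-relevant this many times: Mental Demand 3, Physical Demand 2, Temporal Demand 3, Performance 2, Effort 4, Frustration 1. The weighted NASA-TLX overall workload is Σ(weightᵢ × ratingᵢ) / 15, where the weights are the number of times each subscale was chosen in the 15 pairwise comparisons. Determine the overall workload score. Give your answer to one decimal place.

The tallies are the weights (they sum to 15).
Weighted sum = 3·63 + 2·76 + 3·71 + 2·52 + 4·27 + 1·54
            = 189 + 152 + 213 + 104 + 108 + 54 = 820.
Overall workload = 820 / 15 = 54.6667 ≈ 54.7.

54.7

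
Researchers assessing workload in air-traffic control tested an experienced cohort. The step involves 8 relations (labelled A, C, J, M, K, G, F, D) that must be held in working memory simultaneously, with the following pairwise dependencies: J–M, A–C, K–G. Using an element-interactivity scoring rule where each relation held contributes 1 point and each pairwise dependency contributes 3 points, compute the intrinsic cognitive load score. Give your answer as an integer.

17

Count of relations held simultaneously: 8.
Count of pairwise dependencies listed: 3.
Element contribution: 8 × 1 = 8.
Interaction contribution: 3 × 3 = 9.
Intrinsic load = 8 + 9 = 17.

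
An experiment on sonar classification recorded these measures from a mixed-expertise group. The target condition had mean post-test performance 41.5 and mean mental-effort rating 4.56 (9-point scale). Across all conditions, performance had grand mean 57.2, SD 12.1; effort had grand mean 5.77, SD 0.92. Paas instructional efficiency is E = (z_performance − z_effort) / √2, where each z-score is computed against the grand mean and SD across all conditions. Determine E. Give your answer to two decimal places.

z_performance = (41.5 − 57.2) / 12.1 = -15.7000 / 12.1 = -1.2975.
z_effort = (4.56 − 5.77) / 0.92 = -1.2100 / 0.92 = -1.3152.
z_P − z_E = -1.2975 − (-1.3152) = 0.0177.
E = 0.0177 / √2 = 0.0177 / 1.41421 = 0.0125 ≈ 0.01.

0.01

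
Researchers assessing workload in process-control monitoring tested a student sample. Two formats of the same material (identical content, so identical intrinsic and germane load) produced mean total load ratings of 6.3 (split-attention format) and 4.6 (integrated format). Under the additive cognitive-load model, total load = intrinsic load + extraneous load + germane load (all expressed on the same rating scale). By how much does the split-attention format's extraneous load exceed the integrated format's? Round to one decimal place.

Intrinsic and germane load are equal across formats, so the difference in total load equals the difference in extraneous load.
Extraneous-load difference = 6.3 − 4.6 = 1.7.

1.7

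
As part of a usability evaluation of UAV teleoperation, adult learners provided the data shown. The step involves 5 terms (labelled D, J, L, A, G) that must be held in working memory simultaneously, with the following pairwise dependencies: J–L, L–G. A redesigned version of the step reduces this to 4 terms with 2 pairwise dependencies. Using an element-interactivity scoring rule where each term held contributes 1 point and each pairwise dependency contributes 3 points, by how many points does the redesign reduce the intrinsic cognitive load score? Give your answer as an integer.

Original: 5 × 1 + 2 × 3 = 5 + 6 = 11.
Redesigned: 4 × 1 + 2 × 3 = 4 + 6 = 10.
Reduction = 11 − 10 = 1.

1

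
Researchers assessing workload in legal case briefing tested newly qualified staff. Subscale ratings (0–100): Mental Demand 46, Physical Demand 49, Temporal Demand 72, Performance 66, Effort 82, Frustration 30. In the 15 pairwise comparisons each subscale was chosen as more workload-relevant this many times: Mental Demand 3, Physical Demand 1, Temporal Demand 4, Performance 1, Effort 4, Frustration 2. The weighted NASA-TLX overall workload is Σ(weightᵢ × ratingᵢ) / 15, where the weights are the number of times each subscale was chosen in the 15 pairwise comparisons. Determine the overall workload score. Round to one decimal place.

61.9

The tallies are the weights (they sum to 15).
Weighted sum = 3·46 + 1·49 + 4·72 + 1·66 + 4·82 + 2·30
            = 138 + 49 + 288 + 66 + 328 + 60 = 929.
Overall workload = 929 / 15 = 61.9333 ≈ 61.9.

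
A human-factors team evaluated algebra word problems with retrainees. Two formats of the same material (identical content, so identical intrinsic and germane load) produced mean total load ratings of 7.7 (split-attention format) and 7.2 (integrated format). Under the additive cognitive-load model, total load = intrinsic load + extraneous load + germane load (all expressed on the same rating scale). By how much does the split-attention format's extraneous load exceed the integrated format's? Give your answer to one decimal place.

0.5

Intrinsic and germane load are equal across formats, so the difference in total load equals the difference in extraneous load.
Extraneous-load difference = 7.7 − 7.2 = 0.5.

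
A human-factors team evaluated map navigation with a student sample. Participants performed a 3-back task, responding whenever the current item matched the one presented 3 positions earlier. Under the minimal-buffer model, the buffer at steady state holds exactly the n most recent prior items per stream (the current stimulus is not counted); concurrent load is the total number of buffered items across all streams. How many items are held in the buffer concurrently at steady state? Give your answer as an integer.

The buffer holds the 3 most recent prior items.
Steady-state concurrent load = 3 items.

3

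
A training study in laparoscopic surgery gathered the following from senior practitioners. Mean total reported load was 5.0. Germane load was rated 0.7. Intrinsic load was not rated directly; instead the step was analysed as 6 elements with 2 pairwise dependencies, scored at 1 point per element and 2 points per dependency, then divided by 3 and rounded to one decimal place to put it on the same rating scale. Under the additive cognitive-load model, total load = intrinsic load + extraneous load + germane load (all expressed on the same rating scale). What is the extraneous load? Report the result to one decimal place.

1.0

Intrinsic (element-interactivity): (6 × 1 + 2 × 2) / 3 = 10 / 3 = 3.3333 → 3.3.
extraneous load = total − intrinsic − germane
             = 5.0 − 3.3 − 0.7 = 1.0.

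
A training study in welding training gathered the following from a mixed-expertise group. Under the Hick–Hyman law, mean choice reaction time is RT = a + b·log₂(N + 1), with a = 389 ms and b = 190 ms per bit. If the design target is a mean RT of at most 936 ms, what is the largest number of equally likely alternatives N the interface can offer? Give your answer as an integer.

Set 389 + 190·log₂(N + 1) ≤ 936.
log₂(N + 1) ≤ (936 − 389) / 190 = 2.8789.
N + 1 ≤ 2^2.8789 = 7.3559.
N ≤ 6.3559, so the largest integer N is 6.

6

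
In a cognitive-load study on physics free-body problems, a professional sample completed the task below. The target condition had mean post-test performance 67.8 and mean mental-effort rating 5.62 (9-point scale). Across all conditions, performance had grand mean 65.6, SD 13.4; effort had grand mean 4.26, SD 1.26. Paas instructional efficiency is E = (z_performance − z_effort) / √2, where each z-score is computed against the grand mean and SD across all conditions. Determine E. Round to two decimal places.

z_performance = (67.8 − 65.6) / 13.4 = 2.2000 / 13.4 = 0.1642.
z_effort = (5.62 − 4.26) / 1.26 = 1.3600 / 1.26 = 1.0794.
z_P − z_E = 0.1642 − 1.0794 = -0.9152.
E = -0.9152 / √2 = -0.9152 / 1.41421 = -0.6471 ≈ -0.65.

-0.65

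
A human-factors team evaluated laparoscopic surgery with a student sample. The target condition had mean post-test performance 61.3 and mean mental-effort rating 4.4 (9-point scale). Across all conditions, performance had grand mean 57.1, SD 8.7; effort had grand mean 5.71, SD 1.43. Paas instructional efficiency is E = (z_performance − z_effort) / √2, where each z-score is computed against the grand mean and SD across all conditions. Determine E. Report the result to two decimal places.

0.99

z_performance = (61.3 − 57.1) / 8.7 = 4.2000 / 8.7 = 0.4828.
z_effort = (4.4 − 5.71) / 1.43 = -1.3100 / 1.43 = -0.9161.
z_P − z_E = 0.4828 − (-0.9161) = 1.3989.
E = 1.3989 / √2 = 1.3989 / 1.41421 = 0.9892 ≈ 0.99.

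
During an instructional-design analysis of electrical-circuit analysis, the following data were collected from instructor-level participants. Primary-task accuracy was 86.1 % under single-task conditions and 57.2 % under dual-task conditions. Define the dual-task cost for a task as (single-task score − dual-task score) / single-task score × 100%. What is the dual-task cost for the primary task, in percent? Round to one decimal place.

33.6

Cost = (86.1 − 57.2) / 86.1 × 100%
     = 28.9000 / 86.1 × 100% = 33.5656%.
≈ 33.6%.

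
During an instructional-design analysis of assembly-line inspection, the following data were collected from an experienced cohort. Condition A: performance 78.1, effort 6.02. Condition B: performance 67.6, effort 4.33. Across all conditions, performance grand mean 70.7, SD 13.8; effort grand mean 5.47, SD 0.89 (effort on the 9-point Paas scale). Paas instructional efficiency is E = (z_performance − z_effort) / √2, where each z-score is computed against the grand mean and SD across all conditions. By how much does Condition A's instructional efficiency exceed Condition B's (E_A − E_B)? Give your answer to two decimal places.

-0.80

Condition A: z_P = (78.1 − 70.7)/13.8 = 0.5362; z_E = (6.02 − 5.47)/0.89 = 0.6180; E_A = (0.5362 − 0.6180)/√2 = -0.0578.
Condition B: z_P = (67.6 − 70.7)/13.8 = -0.2246; z_E = (4.33 − 5.47)/0.89 = -1.2809; E_B = (-0.2246 − (-1.2809))/√2 = 0.7469.
E_A − E_B = -0.0578 − 0.7469 = -0.8047 ≈ -0.80.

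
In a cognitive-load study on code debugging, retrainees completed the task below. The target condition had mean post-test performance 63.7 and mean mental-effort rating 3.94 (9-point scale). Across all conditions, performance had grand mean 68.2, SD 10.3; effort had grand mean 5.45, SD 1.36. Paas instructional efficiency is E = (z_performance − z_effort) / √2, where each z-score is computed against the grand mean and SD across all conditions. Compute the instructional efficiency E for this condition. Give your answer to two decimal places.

0.48

z_performance = (63.7 − 68.2) / 10.3 = -4.5000 / 10.3 = -0.4369.
z_effort = (3.94 − 5.45) / 1.36 = -1.5100 / 1.36 = -1.1103.
z_P − z_E = -0.4369 − (-1.1103) = 0.6734.
E = 0.6734 / √2 = 0.6734 / 1.41421 = 0.4762 ≈ 0.48.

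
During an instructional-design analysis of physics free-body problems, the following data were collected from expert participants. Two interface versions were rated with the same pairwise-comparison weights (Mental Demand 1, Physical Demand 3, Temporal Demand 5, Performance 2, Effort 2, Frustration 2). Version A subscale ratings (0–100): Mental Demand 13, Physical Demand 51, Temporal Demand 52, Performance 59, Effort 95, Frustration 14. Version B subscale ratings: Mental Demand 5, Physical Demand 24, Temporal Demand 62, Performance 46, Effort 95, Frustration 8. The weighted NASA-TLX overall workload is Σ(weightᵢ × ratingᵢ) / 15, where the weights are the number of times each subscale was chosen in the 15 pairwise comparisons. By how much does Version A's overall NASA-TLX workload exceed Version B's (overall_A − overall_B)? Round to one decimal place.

Version A weighted sum = 1·13 + 3·51 + 5·52 + 2·59 + 2·95 + 2·14 = 13 + 153 + 260 + 118 + 190 + 28 = 762; overall_A = 762/15 = 50.8000.
Version B weighted sum = 1·5 + 3·24 + 5·62 + 2·46 + 2·95 + 2·8 = 5 + 72 + 310 + 92 + 190 + 16 = 685; overall_B = 685/15 = 45.6667.
Difference = 50.8000 − 45.6667 = 5.1333 ≈ 5.1.

5.1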